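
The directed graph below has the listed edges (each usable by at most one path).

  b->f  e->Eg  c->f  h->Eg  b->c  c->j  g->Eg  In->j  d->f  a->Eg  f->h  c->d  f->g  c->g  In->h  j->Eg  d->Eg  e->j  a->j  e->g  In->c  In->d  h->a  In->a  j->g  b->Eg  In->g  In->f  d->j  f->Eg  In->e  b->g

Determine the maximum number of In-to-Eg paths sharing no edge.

7

Assign every edge capacity 1; by Menger, the answer equals the max flow.
Path In→a→Eg (+1); total 1.
Path In→d→Eg (+1); total 2.
Path In→e→Eg (+1); total 3.
Path In→f→Eg (+1); total 4.
Path In→g→Eg (+1); total 5.
Path In→h→Eg (+1); total 6.
Path In→j→Eg (+1); total 7.
No residual In→Eg path; max flow = 7.
Certifying cut of size 7: {In→e, a→Eg, d→Eg, f→Eg, g→Eg, h→Eg, j→Eg}.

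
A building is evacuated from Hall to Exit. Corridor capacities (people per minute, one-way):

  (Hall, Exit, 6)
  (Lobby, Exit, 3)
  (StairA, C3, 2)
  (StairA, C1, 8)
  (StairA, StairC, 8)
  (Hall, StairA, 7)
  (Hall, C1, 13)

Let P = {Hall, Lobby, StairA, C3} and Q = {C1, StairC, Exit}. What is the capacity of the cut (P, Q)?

Edges leaving {Hall, Lobby, StairA, C3}: Hall→C1 (13), Hall→Exit (6), Lobby→Exit (3), StairA→C1 (8), StairA→StairC (8).
Cut capacity = 13 + 6 + 3 + 8 + 8 = 38.

38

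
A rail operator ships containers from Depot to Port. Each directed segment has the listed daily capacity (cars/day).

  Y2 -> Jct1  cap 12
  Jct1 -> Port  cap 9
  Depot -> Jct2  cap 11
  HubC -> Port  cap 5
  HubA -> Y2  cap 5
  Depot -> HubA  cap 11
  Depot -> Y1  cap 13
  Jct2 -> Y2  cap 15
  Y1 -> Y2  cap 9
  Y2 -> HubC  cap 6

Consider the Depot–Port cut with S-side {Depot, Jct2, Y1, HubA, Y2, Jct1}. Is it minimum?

Given cut capacity: 6 + 9 = 15.
Augment Depot→Jct2→Y2→Jct1→Port: bottleneck 9, flow now 9.
Augment Depot→Jct2→Y2→HubC→Port: bottleneck 2, flow now 11.
Augment Depot→Y1→Y2→HubC→Port: bottleneck 3, flow now 14.
No augmenting path remains; maximum flow = 14.
In the residual graph, reachable from Depot: {Depot, Jct2, Y1, HubA, Y2, Jct1, HubC}.
Min-cut edges: Jct1→Port (9), HubC→Port (5); capacity 9 + 5 = 14.
Cut capacity 15 exceeds the max flow 14, so it is not minimum.

No — its capacity is 15, but the minimum cut has capacity 14.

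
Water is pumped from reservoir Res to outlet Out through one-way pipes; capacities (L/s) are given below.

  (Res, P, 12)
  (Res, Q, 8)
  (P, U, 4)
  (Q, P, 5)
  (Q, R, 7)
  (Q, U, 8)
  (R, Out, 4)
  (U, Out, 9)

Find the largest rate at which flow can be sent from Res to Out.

Augment Res→P→U→Out: bottleneck 4, flow now 4.
Augment Res→Q→R→Out: bottleneck 4, flow now 8.
Augment Res→Q→U→Out: bottleneck 4, flow now 12.
No augmenting path remains; maximum flow = 12.
In the residual graph, reachable from Res: {Res, P}.
Min-cut edges: Res→Q (8), P→U (4); capacity 8 + 4 = 12.
This cut is saturated, so no flow can exceed 12.

12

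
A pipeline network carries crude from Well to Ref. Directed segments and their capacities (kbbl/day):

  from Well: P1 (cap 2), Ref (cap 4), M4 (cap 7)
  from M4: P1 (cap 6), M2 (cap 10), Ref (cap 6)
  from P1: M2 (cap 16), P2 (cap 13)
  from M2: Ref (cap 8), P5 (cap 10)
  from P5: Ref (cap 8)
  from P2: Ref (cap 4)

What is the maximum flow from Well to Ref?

Augment Well→Ref: bottleneck 4, flow now 4.
Augment Well→M4→Ref: bottleneck 6, flow now 10.
Augment Well→M4→M2→Ref: bottleneck 1, flow now 11.
Augment Well→P1→M2→Ref: bottleneck 2, flow now 13.
No augmenting path remains; maximum flow = 13.
In the residual graph, reachable from Well: {Well}.
Min-cut edges: Well→M4 (7), Well→P1 (2), Well→Ref (4); capacity 7 + 2 + 4 = 13.
This cut is saturated, so no flow can exceed 13.

13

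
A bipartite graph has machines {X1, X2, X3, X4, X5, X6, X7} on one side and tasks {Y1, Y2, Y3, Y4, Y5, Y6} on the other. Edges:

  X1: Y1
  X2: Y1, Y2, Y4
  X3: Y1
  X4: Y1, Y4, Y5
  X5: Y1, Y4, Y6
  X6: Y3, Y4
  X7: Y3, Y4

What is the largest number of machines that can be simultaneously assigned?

6

Unit-capacity flow: source→left, listed edges, right→sink; max matching = max flow.
Augmenting path X1→Y1 (+1); matched 1.
Augmenting path X2→Y2 (+1); matched 2.
Augmenting path X4→Y4 (+1); matched 3.
Augmenting path X5→Y6 (+1); matched 4.
Augmenting path X6→Y3 (+1); matched 5.
Augmenting path X7→Y4→X4→Y5 (+1); matched 6.
No augmenting path remains; maximum matching = 6.
König certificate: {X2, X4, X5, X6, X7, Y1} is a vertex cover of size 6 (every listed pair touches it), so no matching can be larger.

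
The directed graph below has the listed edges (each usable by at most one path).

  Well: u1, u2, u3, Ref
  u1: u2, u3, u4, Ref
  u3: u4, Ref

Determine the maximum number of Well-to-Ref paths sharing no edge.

Assign every edge capacity 1; by Menger, the answer equals the max flow.
Path Well→Ref (+1); total 1.
Path Well→u1→Ref (+1); total 2.
Path Well→u3→Ref (+1); total 3.
No residual Well→Ref path; max flow = 3.
Certifying cut of size 3: {Well→Ref, Well→u1, Well→u3}.

3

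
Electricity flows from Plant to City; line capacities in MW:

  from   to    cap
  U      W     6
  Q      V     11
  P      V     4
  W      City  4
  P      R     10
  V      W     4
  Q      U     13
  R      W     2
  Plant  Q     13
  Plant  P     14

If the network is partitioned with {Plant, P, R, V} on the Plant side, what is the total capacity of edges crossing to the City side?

Edges leaving {Plant, P, R, V}: Plant→Q (13), R→W (2), V→W (4).
Cut capacity = 13 + 2 + 4 = 19.

19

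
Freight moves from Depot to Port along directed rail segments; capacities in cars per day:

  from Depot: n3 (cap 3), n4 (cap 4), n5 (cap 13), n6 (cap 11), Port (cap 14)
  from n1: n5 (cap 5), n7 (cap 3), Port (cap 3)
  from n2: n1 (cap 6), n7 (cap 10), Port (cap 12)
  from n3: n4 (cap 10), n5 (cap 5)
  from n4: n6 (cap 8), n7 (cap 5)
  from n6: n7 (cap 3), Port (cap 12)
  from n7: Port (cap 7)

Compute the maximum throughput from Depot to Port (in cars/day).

32

Augment Depot→Port: bottleneck 14, flow now 14.
Augment Depot→n6→Port: bottleneck 11, flow now 25.
Augment Depot→n4→n6→Port: bottleneck 1, flow now 26.
Augment Depot→n4→n7→Port: bottleneck 3, flow now 29.
Augment Depot→n3→n4→n7→Port: bottleneck 2, flow now 31.
Augment Depot→n3→n4→n6→n7→Port: bottleneck 1, flow now 32.
No augmenting path remains; maximum flow = 32.
In the residual graph, reachable from Depot: {Depot, n5}.
Min-cut edges: Depot→n3 (3), Depot→n4 (4), Depot→n6 (11), Depot→Port (14); capacity 3 + 4 + 11 + 14 = 32.
This cut is saturated, so no flow can exceed 32.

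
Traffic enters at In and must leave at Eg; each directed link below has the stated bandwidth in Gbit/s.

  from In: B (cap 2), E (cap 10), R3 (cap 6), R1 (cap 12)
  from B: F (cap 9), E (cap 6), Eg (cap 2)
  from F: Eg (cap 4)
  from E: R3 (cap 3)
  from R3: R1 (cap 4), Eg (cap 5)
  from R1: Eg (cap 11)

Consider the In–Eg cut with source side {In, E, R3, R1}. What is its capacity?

Edges leaving {In, E, R3, R1}: In→B (2), R3→Eg (5), R1→Eg (11).
Cut capacity = 2 + 5 + 11 = 18.

18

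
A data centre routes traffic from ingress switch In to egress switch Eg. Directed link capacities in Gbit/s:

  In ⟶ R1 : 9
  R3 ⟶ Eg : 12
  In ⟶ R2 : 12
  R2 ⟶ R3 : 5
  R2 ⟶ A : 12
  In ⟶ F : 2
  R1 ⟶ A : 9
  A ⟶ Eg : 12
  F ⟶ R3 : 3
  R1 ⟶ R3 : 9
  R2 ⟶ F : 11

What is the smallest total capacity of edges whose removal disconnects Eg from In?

23

Augment In→R2→A→Eg: bottleneck 12, flow now 12.
Augment In→F→R3→Eg: bottleneck 2, flow now 14.
Augment In→R1→R3→Eg: bottleneck 9, flow now 23.
No augmenting path remains; maximum flow = 23.
By max-flow min-cut, the minimum cut capacity equals the max flow.
In the residual graph, reachable from In: {In}.
Min-cut edges: In→R2 (12), In→F (2), In→R1 (9); capacity 12 + 2 + 9 = 23.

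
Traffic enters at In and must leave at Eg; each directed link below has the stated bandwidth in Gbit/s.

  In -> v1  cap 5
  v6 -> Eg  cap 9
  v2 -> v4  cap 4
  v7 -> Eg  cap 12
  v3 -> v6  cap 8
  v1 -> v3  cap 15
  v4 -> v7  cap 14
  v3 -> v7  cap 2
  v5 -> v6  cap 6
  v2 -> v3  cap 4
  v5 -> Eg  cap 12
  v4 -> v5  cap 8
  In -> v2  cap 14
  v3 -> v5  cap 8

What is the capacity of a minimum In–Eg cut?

13

Augment In→v1→v3→v5→Eg: bottleneck 5, flow now 5.
Augment In→v2→v3→v5→Eg: bottleneck 3, flow now 8.
Augment In→v2→v3→v6→Eg: bottleneck 1, flow now 9.
Augment In→v2→v4→v5→Eg: bottleneck 4, flow now 13.
No augmenting path remains; maximum flow = 13.
By max-flow min-cut, the minimum cut capacity equals the max flow.
In the residual graph, reachable from In: {In, v2}.
Min-cut edges: In→v1 (5), v2→v3 (4), v2→v4 (4); capacity 5 + 4 + 4 = 13.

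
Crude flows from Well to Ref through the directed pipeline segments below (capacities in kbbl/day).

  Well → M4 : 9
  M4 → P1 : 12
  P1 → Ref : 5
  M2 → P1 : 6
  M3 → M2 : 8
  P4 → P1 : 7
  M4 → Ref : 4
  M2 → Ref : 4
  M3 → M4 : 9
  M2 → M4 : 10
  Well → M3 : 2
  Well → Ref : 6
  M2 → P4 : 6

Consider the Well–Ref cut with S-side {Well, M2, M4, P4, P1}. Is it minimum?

No — its capacity is 21, but the minimum cut has capacity 17.

Given cut capacity: 2 + 6 + 4 + 4 + 5 = 21.
Augment Well→Ref: bottleneck 6, flow now 6.
Augment Well→M4→Ref: bottleneck 4, flow now 10.
Augment Well→M3→M2→Ref: bottleneck 2, flow now 12.
Augment Well→M4→P1→Ref: bottleneck 5, flow now 17.
No augmenting path remains; maximum flow = 17.
In the residual graph, reachable from Well: {Well}.
Min-cut edges: Well→M3 (2), Well→M4 (9), Well→Ref (6); capacity 2 + 9 + 6 = 17.
Cut capacity 21 exceeds the max flow 17, so it is not minimum.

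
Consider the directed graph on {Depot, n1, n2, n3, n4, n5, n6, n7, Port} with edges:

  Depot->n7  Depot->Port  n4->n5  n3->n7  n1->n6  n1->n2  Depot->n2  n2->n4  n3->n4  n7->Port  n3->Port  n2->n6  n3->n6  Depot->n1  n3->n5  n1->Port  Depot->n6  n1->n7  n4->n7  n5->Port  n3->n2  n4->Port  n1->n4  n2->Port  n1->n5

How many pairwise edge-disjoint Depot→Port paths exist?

Assign every edge capacity 1; by Menger, the answer equals the max flow.
Path Depot→Port (+1); total 1.
Path Depot→n1→Port (+1); total 2.
Path Depot→n2→Port (+1); total 3.
Path Depot→n7→Port (+1); total 4.
No residual Depot→Port path; max flow = 4.
Certifying cut of size 4: {Depot→Port, Depot→n1, Depot→n2, Depot→n7}.

4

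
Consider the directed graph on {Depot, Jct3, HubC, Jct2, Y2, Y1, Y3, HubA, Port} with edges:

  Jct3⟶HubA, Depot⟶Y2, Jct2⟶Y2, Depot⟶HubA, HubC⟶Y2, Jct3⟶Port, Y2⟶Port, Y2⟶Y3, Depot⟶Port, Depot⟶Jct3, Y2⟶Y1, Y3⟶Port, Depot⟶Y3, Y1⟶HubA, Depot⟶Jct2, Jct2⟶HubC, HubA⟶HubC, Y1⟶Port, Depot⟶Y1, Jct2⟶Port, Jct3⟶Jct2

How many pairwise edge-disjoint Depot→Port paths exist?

Assign every edge capacity 1; by Menger, the answer equals the max flow.
Path Depot→Port (+1); total 1.
Path Depot→Jct3→Port (+1); total 2.
Path Depot→Jct2→Port (+1); total 3.
Path Depot→Y2→Port (+1); total 4.
Path Depot→Y1→Port (+1); total 5.
Path Depot→Y3→Port (+1); total 6.
No residual Depot→Port path; max flow = 6.
Certifying cut of size 6: {Depot→Jct2, Depot→Jct3, Depot→Port, Y1→Port, Y2→Port, Y3→Port}.

6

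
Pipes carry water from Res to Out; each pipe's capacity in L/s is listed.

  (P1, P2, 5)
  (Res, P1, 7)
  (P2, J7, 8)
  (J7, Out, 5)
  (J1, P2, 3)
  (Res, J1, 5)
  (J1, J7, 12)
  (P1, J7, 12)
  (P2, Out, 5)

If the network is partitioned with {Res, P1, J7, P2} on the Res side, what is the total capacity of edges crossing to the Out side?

Edges leaving {Res, P1, J7, P2}: Res→J1 (5), J7→Out (5), P2→Out (5).
Cut capacity = 5 + 5 + 5 = 15.

15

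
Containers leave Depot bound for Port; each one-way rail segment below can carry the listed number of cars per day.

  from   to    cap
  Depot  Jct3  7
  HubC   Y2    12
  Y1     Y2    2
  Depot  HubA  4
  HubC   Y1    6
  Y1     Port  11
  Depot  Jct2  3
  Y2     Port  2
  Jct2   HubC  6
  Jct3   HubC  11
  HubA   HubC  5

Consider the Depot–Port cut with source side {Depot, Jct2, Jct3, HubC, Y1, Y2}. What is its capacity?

Edges leaving {Depot, Jct2, Jct3, HubC, Y1, Y2}: Depot→HubA (4), Y1→Port (11), Y2→Port (2).
Cut capacity = 4 + 11 + 2 = 17.

17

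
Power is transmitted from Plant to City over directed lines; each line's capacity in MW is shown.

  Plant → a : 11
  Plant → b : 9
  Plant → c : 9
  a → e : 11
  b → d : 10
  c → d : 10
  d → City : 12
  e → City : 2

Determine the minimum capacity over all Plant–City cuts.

14

Augment Plant→a→e→City: bottleneck 2, flow now 2.
Augment Plant→b→d→City: bottleneck 9, flow now 11.
Augment Plant→c→d→City: bottleneck 3, flow now 14.
No augmenting path remains; maximum flow = 14.
By max-flow min-cut, the minimum cut capacity equals the max flow.
In the residual graph, reachable from Plant: {Plant, a, b, c, d, e}.
Min-cut edges: d→City (12), e→City (2); capacity 12 + 2 = 14.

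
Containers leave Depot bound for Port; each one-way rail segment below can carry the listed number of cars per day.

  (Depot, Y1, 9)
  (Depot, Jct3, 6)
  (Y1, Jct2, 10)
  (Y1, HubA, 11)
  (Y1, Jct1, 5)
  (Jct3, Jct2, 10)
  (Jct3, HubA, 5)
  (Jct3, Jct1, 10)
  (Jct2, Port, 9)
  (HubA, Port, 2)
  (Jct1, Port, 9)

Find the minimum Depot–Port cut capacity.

15

Augment Depot→Y1→Jct2→Port: bottleneck 9, flow now 9.
Augment Depot→Jct3→HubA→Port: bottleneck 2, flow now 11.
Augment Depot→Jct3→Jct1→Port: bottleneck 4, flow now 15.
No augmenting path remains; maximum flow = 15.
By max-flow min-cut, the minimum cut capacity equals the max flow.
In the residual graph, reachable from Depot: {Depot}.
Min-cut edges: Depot→Y1 (9), Depot→Jct3 (6); capacity 9 + 6 = 15.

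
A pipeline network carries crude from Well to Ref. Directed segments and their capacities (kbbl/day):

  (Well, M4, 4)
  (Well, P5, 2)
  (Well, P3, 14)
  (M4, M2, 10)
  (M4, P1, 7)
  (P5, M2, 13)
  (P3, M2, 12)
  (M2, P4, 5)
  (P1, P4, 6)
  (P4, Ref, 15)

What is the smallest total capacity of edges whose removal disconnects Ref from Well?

Augment Well→M4→M2→P4→Ref: bottleneck 4, flow now 4.
Augment Well→P5→M2→P4→Ref: bottleneck 1, flow now 5.
Augment Well→P5→M2→M4→P1→P4→Ref: bottleneck 1, flow now 6. (uses reverse residual edge)
Augment Well→P3→M2→M4→P1→P4→Ref: bottleneck 3, flow now 9. (uses reverse residual edge)
No augmenting path remains; maximum flow = 9.
By max-flow min-cut, the minimum cut capacity equals the max flow.
In the residual graph, reachable from Well: {Well, P5, P3, M2}.
Min-cut edges: Well→M4 (4), M2→P4 (5); capacity 4 + 5 = 9.

9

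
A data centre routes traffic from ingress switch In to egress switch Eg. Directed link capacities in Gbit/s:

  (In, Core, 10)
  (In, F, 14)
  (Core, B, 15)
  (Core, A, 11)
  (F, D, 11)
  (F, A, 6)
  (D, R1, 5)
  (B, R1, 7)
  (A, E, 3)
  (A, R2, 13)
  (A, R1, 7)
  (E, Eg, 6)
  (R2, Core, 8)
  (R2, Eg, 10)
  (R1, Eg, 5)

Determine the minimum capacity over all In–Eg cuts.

18

Augment In→Core→B→R1→Eg: bottleneck 5, flow now 5.
Augment In→Core→A→E→Eg: bottleneck 3, flow now 8.
Augment In→Core→A→R2→Eg: bottleneck 2, flow now 10.
Augment In→F→A→R2→Eg: bottleneck 6, flow now 16.
Augment In→F→D→R1→B→Core→A→R2→Eg: bottleneck 2, flow now 18. (uses reverse residual edge)
No augmenting path remains; maximum flow = 18.
By max-flow min-cut, the minimum cut capacity equals the max flow.
In the residual graph, reachable from In: {In, Core, F, D, B, A, R2, R1}.
Min-cut edges: A→E (3), R2→Eg (10), R1→Eg (5); capacity 3 + 10 + 5 = 18.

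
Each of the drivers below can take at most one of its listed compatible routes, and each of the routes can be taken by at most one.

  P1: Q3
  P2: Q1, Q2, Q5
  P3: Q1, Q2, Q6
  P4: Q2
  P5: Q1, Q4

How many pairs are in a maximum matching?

Unit-capacity flow: source→left, listed edges, right→sink; max matching = max flow.
Augmenting path P1→Q3 (+1); matched 1.
Augmenting path P2→Q1 (+1); matched 2.
Augmenting path P3→Q2 (+1); matched 3.
Augmenting path P5→Q4 (+1); matched 4.
Augmenting path P4→Q2→P3→Q6 (+1); matched 5.
No augmenting path remains; maximum matching = 5.
König certificate: {P1, P2, P3, P4, P5} is a vertex cover of size 5 (every listed pair touches it), so no matching can be larger.

5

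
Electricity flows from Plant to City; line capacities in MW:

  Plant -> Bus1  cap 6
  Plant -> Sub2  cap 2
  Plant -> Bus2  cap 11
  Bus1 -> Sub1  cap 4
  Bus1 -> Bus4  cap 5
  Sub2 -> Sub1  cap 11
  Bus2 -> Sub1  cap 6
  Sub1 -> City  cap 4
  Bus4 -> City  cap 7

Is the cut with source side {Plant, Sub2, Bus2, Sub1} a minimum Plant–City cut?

Given cut capacity: 6 + 4 = 10.
Augment Plant→Bus1→Sub1→City: bottleneck 4, flow now 4.
Augment Plant→Bus1→Bus4→City: bottleneck 2, flow now 6.
Augment Plant→Sub2→Sub1→Bus1→Bus4→City: bottleneck 2, flow now 8. (uses reverse residual edge)
Augment Plant→Bus2→Sub1→Bus1→Bus4→City: bottleneck 1, flow now 9. (uses reverse residual edge)
No augmenting path remains; maximum flow = 9.
In the residual graph, reachable from Plant: {Plant, Bus1, Sub2, Bus2, Sub1}.
Min-cut edges: Bus1→Bus4 (5), Sub1→City (4); capacity 5 + 4 = 9.
Cut capacity 10 exceeds the max flow 9, so it is not minimum.

No — its capacity is 10, but the minimum cut has capacity 9.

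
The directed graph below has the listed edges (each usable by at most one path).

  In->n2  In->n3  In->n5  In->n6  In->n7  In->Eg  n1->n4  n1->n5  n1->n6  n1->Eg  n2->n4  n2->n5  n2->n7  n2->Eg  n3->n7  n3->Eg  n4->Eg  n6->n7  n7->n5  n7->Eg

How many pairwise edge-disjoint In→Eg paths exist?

Assign every edge capacity 1; by Menger, the answer equals the max flow.
Path In→Eg (+1); total 1.
Path In→n2→Eg (+1); total 2.
Path In→n3→Eg (+1); total 3.
Path In→n7→Eg (+1); total 4.
No residual In→Eg path; max flow = 4.
Certifying cut of size 4: {In→Eg, In→n2, In→n3, n7→Eg}.

4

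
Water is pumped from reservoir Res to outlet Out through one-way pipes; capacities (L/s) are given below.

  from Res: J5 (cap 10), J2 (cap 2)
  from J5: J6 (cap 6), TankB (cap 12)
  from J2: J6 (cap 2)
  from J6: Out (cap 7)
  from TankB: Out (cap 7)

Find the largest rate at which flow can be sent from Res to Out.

Augment Res→J5→J6→Out: bottleneck 6, flow now 6.
Augment Res→J5→TankB→Out: bottleneck 4, flow now 10.
Augment Res→J2→J6→Out: bottleneck 1, flow now 11.
Augment Res→J2→J6→J5→TankB→Out: bottleneck 1, flow now 12. (uses reverse residual edge)
No augmenting path remains; maximum flow = 12.
In the residual graph, reachable from Res: {Res}.
Min-cut edges: Res→J5 (10), Res→J2 (2); capacity 10 + 2 = 12.
This cut is saturated, so no flow can exceed 12.

12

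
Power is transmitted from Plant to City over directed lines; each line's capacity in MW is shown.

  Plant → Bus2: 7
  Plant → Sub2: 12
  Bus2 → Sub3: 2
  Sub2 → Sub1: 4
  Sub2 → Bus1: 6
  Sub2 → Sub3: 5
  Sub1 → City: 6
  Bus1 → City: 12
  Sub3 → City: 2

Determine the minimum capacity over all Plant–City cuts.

Augment Plant→Bus2→Sub3→City: bottleneck 2, flow now 2.
Augment Plant→Sub2→Sub1→City: bottleneck 4, flow now 6.
Augment Plant→Sub2→Bus1→City: bottleneck 6, flow now 12.
No augmenting path remains; maximum flow = 12.
By max-flow min-cut, the minimum cut capacity equals the max flow.
In the residual graph, reachable from Plant: {Plant, Bus2, Sub2, Sub3}.
Min-cut edges: Sub2→Sub1 (4), Sub2→Bus1 (6), Sub3→City (2); capacity 4 + 6 + 2 = 12.

12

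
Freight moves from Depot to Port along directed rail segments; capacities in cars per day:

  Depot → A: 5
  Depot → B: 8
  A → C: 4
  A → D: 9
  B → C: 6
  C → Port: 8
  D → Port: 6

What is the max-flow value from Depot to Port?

Augment Depot→A→C→Port: bottleneck 4, flow now 4.
Augment Depot→A→D→Port: bottleneck 1, flow now 5.
Augment Depot→B→C→Port: bottleneck 4, flow now 9.
Augment Depot→B→C→A→D→Port: bottleneck 2, flow now 11. (uses reverse residual edge)
No augmenting path remains; maximum flow = 11.
In the residual graph, reachable from Depot: {Depot, B}.
Min-cut edges: Depot→A (5), B→C (6); capacity 5 + 6 = 11.
This cut is saturated, so no flow can exceed 11.

11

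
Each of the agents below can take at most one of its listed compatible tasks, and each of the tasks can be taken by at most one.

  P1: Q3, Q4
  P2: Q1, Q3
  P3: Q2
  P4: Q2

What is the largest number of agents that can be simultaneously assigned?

3

Unit-capacity flow: source→left, listed edges, right→sink; max matching = max flow.
Augmenting path P1→Q3 (+1); matched 1.
Augmenting path P2→Q1 (+1); matched 2.
Augmenting path P3→Q2 (+1); matched 3.
No augmenting path remains; maximum matching = 3.
König certificate: {P1, P2, Q2} is a vertex cover of size 3 (every listed pair touches it), so no matching can be larger.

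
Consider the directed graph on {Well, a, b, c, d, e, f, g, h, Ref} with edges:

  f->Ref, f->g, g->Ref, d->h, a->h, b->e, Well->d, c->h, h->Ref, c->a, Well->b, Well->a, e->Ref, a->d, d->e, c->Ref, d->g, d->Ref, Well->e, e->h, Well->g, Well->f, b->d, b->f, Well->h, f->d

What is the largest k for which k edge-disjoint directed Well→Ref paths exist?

5

Assign every edge capacity 1; by Menger, the answer equals the max flow.
Path Well→d→Ref (+1); total 1.
Path Well→e→Ref (+1); total 2.
Path Well→f→Ref (+1); total 3.
Path Well→g→Ref (+1); total 4.
Path Well→h→Ref (+1); total 5.
No residual Well→Ref path; max flow = 5.
Certifying cut of size 5: {d→Ref, e→Ref, f→Ref, g→Ref, h→Ref}.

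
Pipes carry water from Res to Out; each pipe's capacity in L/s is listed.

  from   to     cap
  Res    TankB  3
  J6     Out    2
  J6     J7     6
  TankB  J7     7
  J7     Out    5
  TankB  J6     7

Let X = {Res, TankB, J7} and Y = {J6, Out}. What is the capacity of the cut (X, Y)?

12

Edges leaving {Res, TankB, J7}: TankB→J6 (7), J7→Out (5).
Cut capacity = 7 + 5 = 12.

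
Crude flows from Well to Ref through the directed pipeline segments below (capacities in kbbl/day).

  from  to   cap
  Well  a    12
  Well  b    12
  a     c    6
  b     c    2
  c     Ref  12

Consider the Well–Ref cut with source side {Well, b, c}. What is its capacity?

24

Edges leaving {Well, b, c}: Well→a (12), c→Ref (12).
Cut capacity = 12 + 12 = 24.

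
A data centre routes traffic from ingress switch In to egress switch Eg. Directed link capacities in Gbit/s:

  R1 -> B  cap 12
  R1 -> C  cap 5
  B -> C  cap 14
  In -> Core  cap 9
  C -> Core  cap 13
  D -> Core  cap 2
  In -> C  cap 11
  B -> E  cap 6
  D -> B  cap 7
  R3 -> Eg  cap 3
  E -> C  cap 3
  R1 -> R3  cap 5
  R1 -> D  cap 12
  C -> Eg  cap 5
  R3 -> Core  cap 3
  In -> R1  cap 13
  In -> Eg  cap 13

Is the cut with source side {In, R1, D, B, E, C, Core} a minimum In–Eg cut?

No — its capacity is 23, but the minimum cut has capacity 21.

Given cut capacity: 13 + 5 + 5 = 23.
Augment In→Eg: bottleneck 13, flow now 13.
Augment In→C→Eg: bottleneck 5, flow now 18.
Augment In→R1→R3→Eg: bottleneck 3, flow now 21.
No augmenting path remains; maximum flow = 21.
In the residual graph, reachable from In: {In, R1, R3, D, B, E, C, Core}.
Min-cut edges: In→Eg (13), R3→Eg (3), C→Eg (5); capacity 13 + 3 + 5 = 21.
Cut capacity 23 exceeds the max flow 21, so it is not minimum.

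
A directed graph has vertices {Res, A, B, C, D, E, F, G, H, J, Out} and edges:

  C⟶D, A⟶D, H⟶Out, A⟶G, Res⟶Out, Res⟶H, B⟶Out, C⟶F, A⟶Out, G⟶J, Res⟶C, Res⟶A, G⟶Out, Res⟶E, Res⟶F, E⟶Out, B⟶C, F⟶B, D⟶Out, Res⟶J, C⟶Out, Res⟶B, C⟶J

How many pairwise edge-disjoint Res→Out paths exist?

Assign every edge capacity 1; by Menger, the answer equals the max flow.
Path Res→Out (+1); total 1.
Path Res→A→Out (+1); total 2.
Path Res→B→Out (+1); total 3.
Path Res→C→Out (+1); total 4.
Path Res→E→Out (+1); total 5.
Path Res→H→Out (+1); total 6.
Path Res→F→B→C→D→Out (+1); total 7.
No residual Res→Out path; max flow = 7.
Certifying cut of size 7: {Res→A, Res→B, Res→C, Res→E, Res→F, Res→H, Res→Out}.

7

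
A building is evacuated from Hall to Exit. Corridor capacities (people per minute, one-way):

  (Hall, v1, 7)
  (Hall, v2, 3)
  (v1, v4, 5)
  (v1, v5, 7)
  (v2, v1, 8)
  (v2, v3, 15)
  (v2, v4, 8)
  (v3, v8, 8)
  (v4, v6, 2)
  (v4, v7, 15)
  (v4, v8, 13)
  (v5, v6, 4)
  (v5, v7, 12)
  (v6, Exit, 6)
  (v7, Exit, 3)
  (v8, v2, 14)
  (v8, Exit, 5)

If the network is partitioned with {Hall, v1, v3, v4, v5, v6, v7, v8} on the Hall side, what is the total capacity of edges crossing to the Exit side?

Edges leaving {Hall, v1, v3, v4, v5, v6, v7, v8}: Hall→v2 (3), v6→Exit (6), v7→Exit (3), v8→v2 (14), v8→Exit (5).
Cut capacity = 3 + 6 + 3 + 14 + 5 = 31.

31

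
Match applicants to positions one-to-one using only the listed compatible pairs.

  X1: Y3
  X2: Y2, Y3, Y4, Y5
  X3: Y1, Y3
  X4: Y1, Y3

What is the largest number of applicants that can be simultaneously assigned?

Unit-capacity flow: source→left, listed edges, right→sink; max matching = max flow.
Augmenting path X1→Y3 (+1); matched 1.
Augmenting path X2→Y2 (+1); matched 2.
Augmenting path X3→Y1 (+1); matched 3.
No augmenting path remains; maximum matching = 3.
König certificate: {X2, Y1, Y3} is a vertex cover of size 3 (every listed pair touches it), so no matching can be larger.

3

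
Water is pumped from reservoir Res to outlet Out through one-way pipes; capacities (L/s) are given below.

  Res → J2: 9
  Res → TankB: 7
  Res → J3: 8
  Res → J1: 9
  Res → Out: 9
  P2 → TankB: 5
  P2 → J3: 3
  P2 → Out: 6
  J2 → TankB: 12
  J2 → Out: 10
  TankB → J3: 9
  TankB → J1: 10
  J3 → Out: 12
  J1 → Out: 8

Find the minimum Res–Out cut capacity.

38

Augment Res→Out: bottleneck 9, flow now 9.
Augment Res→J2→Out: bottleneck 9, flow now 18.
Augment Res→J3→Out: bottleneck 8, flow now 26.
Augment Res→J1→Out: bottleneck 8, flow now 34.
Augment Res→TankB→J3→Out: bottleneck 4, flow now 38.
No augmenting path remains; maximum flow = 38.
By max-flow min-cut, the minimum cut capacity equals the max flow.
In the residual graph, reachable from Res: {Res, TankB, J3, J1}.
Min-cut edges: Res→J2 (9), Res→Out (9), J3→Out (12), J1→Out (8); capacity 9 + 9 + 12 + 8 = 38.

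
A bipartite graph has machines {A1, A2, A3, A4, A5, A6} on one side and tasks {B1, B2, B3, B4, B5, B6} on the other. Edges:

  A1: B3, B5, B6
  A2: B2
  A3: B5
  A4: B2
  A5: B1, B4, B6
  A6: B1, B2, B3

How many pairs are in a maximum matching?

5

Unit-capacity flow: source→left, listed edges, right→sink; max matching = max flow.
Augmenting path A1→B3 (+1); matched 1.
Augmenting path A2→B2 (+1); matched 2.
Augmenting path A3→B5 (+1); matched 3.
Augmenting path A5→B1 (+1); matched 4.
Augmenting path A6→B1→A5→B4 (+1); matched 5.
No augmenting path remains; maximum matching = 5.
König certificate: {A1, A3, A5, A6, B2} is a vertex cover of size 5 (every listed pair touches it), so no matching can be larger.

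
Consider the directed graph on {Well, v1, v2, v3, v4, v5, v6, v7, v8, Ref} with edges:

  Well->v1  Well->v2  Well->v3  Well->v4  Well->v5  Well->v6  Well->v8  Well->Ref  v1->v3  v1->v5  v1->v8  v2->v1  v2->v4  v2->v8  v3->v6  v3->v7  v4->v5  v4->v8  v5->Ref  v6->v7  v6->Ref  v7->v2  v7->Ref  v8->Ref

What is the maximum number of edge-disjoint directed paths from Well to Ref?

Assign every edge capacity 1; by Menger, the answer equals the max flow.
Path Well→Ref (+1); total 1.
Path Well→v5→Ref (+1); total 2.
Path Well→v6→Ref (+1); total 3.
Path Well→v8→Ref (+1); total 4.
Path Well→v3→v7→Ref (+1); total 5.
No residual Well→Ref path; max flow = 5.
Certifying cut of size 5: {Well→Ref, v5→Ref, v6→Ref, v7→Ref, v8→Ref}.

5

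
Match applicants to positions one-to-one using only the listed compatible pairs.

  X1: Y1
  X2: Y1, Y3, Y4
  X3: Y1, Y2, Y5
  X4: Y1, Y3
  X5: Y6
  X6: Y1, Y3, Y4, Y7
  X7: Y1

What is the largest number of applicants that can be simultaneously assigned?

Unit-capacity flow: source→left, listed edges, right→sink; max matching = max flow.
Augmenting path X1→Y1 (+1); matched 1.
Augmenting path X2→Y3 (+1); matched 2.
Augmenting path X3→Y2 (+1); matched 3.
Augmenting path X5→Y6 (+1); matched 4.
Augmenting path X6→Y4 (+1); matched 5.
Augmenting path X4→Y3→X2→Y4→X6→Y7 (+1); matched 6.
No augmenting path remains; maximum matching = 6.
König certificate: {X2, X3, X4, X5, X6, Y1} is a vertex cover of size 6 (every listed pair touches it), so no matching can be larger.

6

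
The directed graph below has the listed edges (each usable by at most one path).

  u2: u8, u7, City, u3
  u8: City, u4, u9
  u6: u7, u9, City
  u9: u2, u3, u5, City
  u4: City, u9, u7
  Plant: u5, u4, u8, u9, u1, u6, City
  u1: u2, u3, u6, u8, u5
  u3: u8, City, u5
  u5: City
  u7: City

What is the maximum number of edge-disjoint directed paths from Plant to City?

Assign every edge capacity 1; by Menger, the answer equals the max flow.
Path Plant→City (+1); total 1.
Path Plant→u4→City (+1); total 2.
Path Plant→u5→City (+1); total 3.
Path Plant→u6→City (+1); total 4.
Path Plant→u8→City (+1); total 5.
Path Plant→u9→City (+1); total 6.
Path Plant→u1→u2→City (+1); total 7.
No residual Plant→City path; max flow = 7.
Certifying cut of size 7: {Plant→City, Plant→u1, Plant→u4, Plant→u5, Plant→u6, Plant→u8, Plant→u9}.

7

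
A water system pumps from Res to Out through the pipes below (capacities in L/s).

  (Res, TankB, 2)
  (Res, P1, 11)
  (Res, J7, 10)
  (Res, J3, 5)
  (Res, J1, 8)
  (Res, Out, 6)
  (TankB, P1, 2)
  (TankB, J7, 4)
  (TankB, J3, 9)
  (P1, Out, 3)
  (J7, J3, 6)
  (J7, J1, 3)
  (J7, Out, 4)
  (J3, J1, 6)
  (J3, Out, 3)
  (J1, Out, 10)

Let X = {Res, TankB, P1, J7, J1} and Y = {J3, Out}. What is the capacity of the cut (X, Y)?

43

Edges leaving {Res, TankB, P1, J7, J1}: Res→J3 (5), Res→Out (6), TankB→J3 (9), P1→Out (3), J7→J3 (6), J7→Out (4), J1→Out (10).
Cut capacity = 5 + 6 + 9 + 3 + 6 + 4 + 10 = 43.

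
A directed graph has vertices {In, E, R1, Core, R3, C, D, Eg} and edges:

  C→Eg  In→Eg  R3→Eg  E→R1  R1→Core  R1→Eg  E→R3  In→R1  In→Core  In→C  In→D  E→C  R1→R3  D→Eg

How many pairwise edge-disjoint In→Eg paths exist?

Assign every edge capacity 1; by Menger, the answer equals the max flow.
Path In→Eg (+1); total 1.
Path In→R1→Eg (+1); total 2.
Path In→C→Eg (+1); total 3.
Path In→D→Eg (+1); total 4.
No residual In→Eg path; max flow = 4.
Certifying cut of size 4: {In→C, In→D, In→Eg, In→R1}.

4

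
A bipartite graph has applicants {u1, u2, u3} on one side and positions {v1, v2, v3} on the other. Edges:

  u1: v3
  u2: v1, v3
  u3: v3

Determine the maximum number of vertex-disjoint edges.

2

Unit-capacity flow: source→left, listed edges, right→sink; max matching = max flow.
Augmenting path u1→v3 (+1); matched 1.
Augmenting path u2→v1 (+1); matched 2.
No augmenting path remains; maximum matching = 2.
König certificate: {u2, v3} is a vertex cover of size 2 (every listed pair touches it), so no matching can be larger.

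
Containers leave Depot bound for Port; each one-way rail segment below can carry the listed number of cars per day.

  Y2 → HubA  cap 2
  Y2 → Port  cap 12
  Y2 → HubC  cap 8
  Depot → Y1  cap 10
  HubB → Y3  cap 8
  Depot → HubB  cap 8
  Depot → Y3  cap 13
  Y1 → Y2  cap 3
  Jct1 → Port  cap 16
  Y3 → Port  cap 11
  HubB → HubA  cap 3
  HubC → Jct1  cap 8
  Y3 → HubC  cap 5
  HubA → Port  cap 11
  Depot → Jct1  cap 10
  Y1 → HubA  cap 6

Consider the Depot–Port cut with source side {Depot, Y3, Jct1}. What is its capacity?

50

Edges leaving {Depot, Y3, Jct1}: Depot→HubB (8), Depot→Y1 (10), Y3→HubC (5), Y3→Port (11), Jct1→Port (16).
Cut capacity = 8 + 10 + 5 + 11 + 16 = 50.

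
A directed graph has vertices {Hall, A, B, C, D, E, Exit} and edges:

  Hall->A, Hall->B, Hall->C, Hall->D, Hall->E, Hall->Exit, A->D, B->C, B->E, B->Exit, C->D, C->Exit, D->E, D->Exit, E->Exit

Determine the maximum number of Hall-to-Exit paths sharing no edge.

5

Assign every edge capacity 1; by Menger, the answer equals the max flow.
Path Hall→Exit (+1); total 1.
Path Hall→B→Exit (+1); total 2.
Path Hall→C→Exit (+1); total 3.
Path Hall→D→Exit (+1); total 4.
Path Hall→E→Exit (+1); total 5.
No residual Hall→Exit path; max flow = 5.
Certifying cut of size 5: {D→Exit, E→Exit, Hall→B, Hall→C, Hall→Exit}.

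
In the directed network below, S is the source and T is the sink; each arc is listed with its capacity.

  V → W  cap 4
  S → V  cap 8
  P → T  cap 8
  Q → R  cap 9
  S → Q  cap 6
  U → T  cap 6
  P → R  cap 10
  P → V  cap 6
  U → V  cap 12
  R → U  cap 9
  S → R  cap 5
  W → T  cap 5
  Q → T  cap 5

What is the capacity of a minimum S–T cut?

15

Augment S→Q→T: bottleneck 5, flow now 5.
Augment S→R→U→T: bottleneck 5, flow now 10.
Augment S→V→W→T: bottleneck 4, flow now 14.
Augment S→Q→R→U→T: bottleneck 1, flow now 15.
No augmenting path remains; maximum flow = 15.
By max-flow min-cut, the minimum cut capacity equals the max flow.
In the residual graph, reachable from S: {S, V}.
Min-cut edges: S→Q (6), S→R (5), V→W (4); capacity 6 + 5 + 4 = 15.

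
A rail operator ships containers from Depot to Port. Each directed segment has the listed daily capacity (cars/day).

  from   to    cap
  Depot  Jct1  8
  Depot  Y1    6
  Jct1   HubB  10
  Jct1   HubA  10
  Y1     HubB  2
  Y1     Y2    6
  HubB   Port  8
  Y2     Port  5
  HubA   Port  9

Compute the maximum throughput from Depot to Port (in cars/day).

14

Augment Depot→Jct1→HubB→Port: bottleneck 8, flow now 8.
Augment Depot→Y1→Y2→Port: bottleneck 5, flow now 13.
Augment Depot→Y1→HubB→Jct1→HubA→Port: bottleneck 1, flow now 14. (uses reverse residual edge)
No augmenting path remains; maximum flow = 14.
In the residual graph, reachable from Depot: {Depot}.
Min-cut edges: Depot→Jct1 (8), Depot→Y1 (6); capacity 8 + 6 = 14.
This cut is saturated, so no flow can exceed 14.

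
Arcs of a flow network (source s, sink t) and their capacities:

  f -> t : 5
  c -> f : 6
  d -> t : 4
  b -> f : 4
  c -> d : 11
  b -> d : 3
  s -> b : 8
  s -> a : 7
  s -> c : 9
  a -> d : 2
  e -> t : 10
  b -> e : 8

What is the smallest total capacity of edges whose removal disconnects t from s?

Augment s→a→d→t: bottleneck 2, flow now 2.
Augment s→b→d→t: bottleneck 2, flow now 4.
Augment s→b→e→t: bottleneck 6, flow now 10.
Augment s→c→f→t: bottleneck 5, flow now 15.
Augment s→c→d→b→e→t: bottleneck 2, flow now 17. (uses reverse residual edge)
No augmenting path remains; maximum flow = 17.
By max-flow min-cut, the minimum cut capacity equals the max flow.
In the residual graph, reachable from s: {s, a, c, d, f}.
Min-cut edges: s→b (8), d→t (4), f→t (5); capacity 8 + 4 + 5 = 17.

17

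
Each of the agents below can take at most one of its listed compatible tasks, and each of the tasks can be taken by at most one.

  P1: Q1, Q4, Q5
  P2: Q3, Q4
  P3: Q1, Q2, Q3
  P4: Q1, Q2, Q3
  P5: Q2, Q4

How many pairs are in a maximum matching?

Unit-capacity flow: source→left, listed edges, right→sink; max matching = max flow.
Augmenting path P1→Q1 (+1); matched 1.
Augmenting path P2→Q3 (+1); matched 2.
Augmenting path P3→Q2 (+1); matched 3.
Augmenting path P5→Q4 (+1); matched 4.
Augmenting path P4→Q1→P1→Q5 (+1); matched 5.
No augmenting path remains; maximum matching = 5.
König certificate: {P1, P2, P3, P4, P5} is a vertex cover of size 5 (every listed pair touches it), so no matching can be larger.

5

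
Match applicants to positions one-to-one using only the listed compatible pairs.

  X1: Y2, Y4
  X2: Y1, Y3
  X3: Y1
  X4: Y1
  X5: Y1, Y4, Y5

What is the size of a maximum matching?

Unit-capacity flow: source→left, listed edges, right→sink; max matching = max flow.
Augmenting path X1→Y2 (+1); matched 1.
Augmenting path X2→Y1 (+1); matched 2.
Augmenting path X5→Y4 (+1); matched 3.
Augmenting path X3→Y1→X2→Y3 (+1); matched 4.
No augmenting path remains; maximum matching = 4.
König certificate: {X1, X2, X5, Y1} is a vertex cover of size 4 (every listed pair touches it), so no matching can be larger.

4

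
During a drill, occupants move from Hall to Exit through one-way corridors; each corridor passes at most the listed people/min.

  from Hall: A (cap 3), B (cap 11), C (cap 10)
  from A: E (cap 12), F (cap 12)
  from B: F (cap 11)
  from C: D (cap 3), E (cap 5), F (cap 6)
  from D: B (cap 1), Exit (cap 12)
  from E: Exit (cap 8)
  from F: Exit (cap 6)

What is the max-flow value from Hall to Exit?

Augment Hall→A→E→Exit: bottleneck 3, flow now 3.
Augment Hall→B→F→Exit: bottleneck 6, flow now 9.
Augment Hall→C→D→Exit: bottleneck 3, flow now 12.
Augment Hall→C→E→Exit: bottleneck 5, flow now 17.
No augmenting path remains; maximum flow = 17.
In the residual graph, reachable from Hall: {Hall, B, C, F}.
Min-cut edges: Hall→A (3), C→D (3), C→E (5), F→Exit (6); capacity 3 + 3 + 5 + 6 = 17.
This cut is saturated, so no flow can exceed 17.

17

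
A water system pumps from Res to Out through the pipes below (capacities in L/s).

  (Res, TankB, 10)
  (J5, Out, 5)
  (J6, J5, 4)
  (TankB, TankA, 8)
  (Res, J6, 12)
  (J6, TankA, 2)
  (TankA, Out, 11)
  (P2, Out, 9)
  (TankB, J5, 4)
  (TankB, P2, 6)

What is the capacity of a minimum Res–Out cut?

Augment Res→TankB→P2→Out: bottleneck 6, flow now 6.
Augment Res→TankB→J5→Out: bottleneck 4, flow now 10.
Augment Res→J6→J5→Out: bottleneck 1, flow now 11.
Augment Res→J6→TankA→Out: bottleneck 2, flow now 13.
Augment Res→J6→J5→TankB→TankA→Out: bottleneck 3, flow now 16. (uses reverse residual edge)
No augmenting path remains; maximum flow = 16.
By max-flow min-cut, the minimum cut capacity equals the max flow.
In the residual graph, reachable from Res: {Res, J6}.
Min-cut edges: Res→TankB (10), J6→J5 (4), J6→TankA (2); capacity 10 + 4 + 2 = 16.

16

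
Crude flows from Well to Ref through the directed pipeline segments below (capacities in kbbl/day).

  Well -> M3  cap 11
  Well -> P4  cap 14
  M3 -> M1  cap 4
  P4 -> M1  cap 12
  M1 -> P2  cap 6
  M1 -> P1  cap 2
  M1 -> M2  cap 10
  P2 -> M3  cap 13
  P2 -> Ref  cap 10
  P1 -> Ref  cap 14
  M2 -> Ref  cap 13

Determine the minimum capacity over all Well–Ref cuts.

Augment Well→M3→M1→P2→Ref: bottleneck 4, flow now 4.
Augment Well→P4→M1→P2→Ref: bottleneck 2, flow now 6.
Augment Well→P4→M1→P1→Ref: bottleneck 2, flow now 8.
Augment Well→P4→M1→M2→Ref: bottleneck 8, flow now 16.
No augmenting path remains; maximum flow = 16.
By max-flow min-cut, the minimum cut capacity equals the max flow.
In the residual graph, reachable from Well: {Well, M3, P4}.
Min-cut edges: M3→M1 (4), P4→M1 (12); capacity 4 + 12 = 16.

16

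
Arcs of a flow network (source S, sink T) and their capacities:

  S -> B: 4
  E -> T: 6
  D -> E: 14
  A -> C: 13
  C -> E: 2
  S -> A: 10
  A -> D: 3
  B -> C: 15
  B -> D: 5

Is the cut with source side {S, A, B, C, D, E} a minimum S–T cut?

Yes — it is a minimum cut (capacity 6).

Given cut capacity: 6 = 6.
Augment S→A→C→E→T: bottleneck 2, flow now 2.
Augment S→A→D→E→T: bottleneck 3, flow now 5.
Augment S→B→D→E→T: bottleneck 1, flow now 6.
No augmenting path remains; maximum flow = 6.
Cut capacity 6 equals the max flow, so it is a minimum cut.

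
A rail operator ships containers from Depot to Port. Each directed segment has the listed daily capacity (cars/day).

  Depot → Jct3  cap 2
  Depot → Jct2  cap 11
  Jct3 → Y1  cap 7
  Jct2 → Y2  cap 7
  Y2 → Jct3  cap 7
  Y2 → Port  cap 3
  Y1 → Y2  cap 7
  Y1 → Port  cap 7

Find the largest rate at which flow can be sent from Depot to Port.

9

Augment Depot→Jct3→Y1→Port: bottleneck 2, flow now 2.
Augment Depot→Jct2→Y2→Port: bottleneck 3, flow now 5.
Augment Depot→Jct2→Y2→Jct3→Y1→Port: bottleneck 4, flow now 9.
No augmenting path remains; maximum flow = 9.
In the residual graph, reachable from Depot: {Depot, Jct2}.
Min-cut edges: Depot→Jct3 (2), Jct2→Y2 (7); capacity 2 + 7 = 9.
This cut is saturated, so no flow can exceed 9.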